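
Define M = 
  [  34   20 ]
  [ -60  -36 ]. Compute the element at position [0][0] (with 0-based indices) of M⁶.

-123584

Characteristic polynomial: μ^2 + 2μ - 24 = (μ - 4)(μ + 6), so the eigenvalues are -6, 4.
μ=-6: eigenvector (1, -2).
μ=4: eigenvector (2, -3).
P = [[1, 2], [-2, -3]], D = diag(-6, 4), P⁻¹ = [[-3, -2], [2, 1]].
M⁶ = P·diag(46656, 4096)·P⁻¹ = [[-123584, -85120], [255360, 174336]].
The requested entry is -123584.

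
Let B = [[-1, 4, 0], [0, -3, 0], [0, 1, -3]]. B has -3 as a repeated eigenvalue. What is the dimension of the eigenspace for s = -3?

B + 3I = [[2, 4, 0], [0, 0, 0], [0, 1, 0]].
This matrix has rank 2, so its null space has dimension 3 − 2 = 1.

1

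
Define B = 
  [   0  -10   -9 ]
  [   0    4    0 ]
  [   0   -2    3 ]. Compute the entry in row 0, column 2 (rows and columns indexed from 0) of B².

Characteristic polynomial: λ^3 - 7λ^2 + 12λ = λ(λ - 4)(λ - 3), so the eigenvalues are 0, 3, 4.
λ=0: eigenvector (1, 0, 0).
λ=4: eigenvector (2, 1, -2).
λ=3: eigenvector (-3, 0, 1).
P = [[1, 2, -3], [0, 1, 0], [0, -2, 1]], D = diag(0, 4, 3), P⁻¹ = [[1, 4, 3], [0, 1, 0], [0, 2, 1]].
B² = P·diag(0, 16, 9)·P⁻¹ = [[0, -22, -27], [0, 16, 0], [0, -14, 9]].
The requested entry is -27.

-27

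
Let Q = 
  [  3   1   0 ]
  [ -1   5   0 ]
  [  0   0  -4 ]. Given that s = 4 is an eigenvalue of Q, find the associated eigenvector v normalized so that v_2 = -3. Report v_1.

-3

Q − 4I = [[-1, 1, 0], [-1, 1, 0], [0, 0, -8]].
Solving (Q − 4I)v = 0 gives the eigenspace spanned by (-3, -3, 0).
With v_2 = -3, v = (-3, -3, 0), so v_1 = -3.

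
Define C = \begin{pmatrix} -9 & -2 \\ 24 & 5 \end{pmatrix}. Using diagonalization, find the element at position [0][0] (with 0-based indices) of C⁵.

Characteristic polynomial: μ^2 + 4μ + 3 = (μ + 1)(μ + 3), so the eigenvalues are -3, -1.
μ=-1: eigenvector (-1, 4).
μ=-3: eigenvector (1, -3).
P = [[-1, 1], [4, -3]], D = diag(-1, -3), P⁻¹ = [[3, 1], [4, 1]].
C⁵ = P·diag(-1, -243)·P⁻¹ = [[-969, -242], [2904, 725]].
The requested entry is -969.

-969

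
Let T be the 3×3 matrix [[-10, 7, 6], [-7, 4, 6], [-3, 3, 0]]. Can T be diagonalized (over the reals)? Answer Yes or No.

Characteristic polynomial: p(s) = s^3 + 6s^2 + 9s = s(s + 3)^2.
s = -3 has algebraic multiplicity 2; rank(T + 3I) = 2, so geometric multiplicity = 1.
Geometric multiplicity < algebraic multiplicity, so T is not diagonalizable.

No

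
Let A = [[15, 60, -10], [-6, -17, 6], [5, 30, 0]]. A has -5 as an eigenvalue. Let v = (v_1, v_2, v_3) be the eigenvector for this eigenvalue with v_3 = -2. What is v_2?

1

A + 5I = [[20, 60, -10], [-6, -12, 6], [5, 30, 5]].
Solving (A + 5I)v = 0 gives the eigenspace spanned by (-4, 1, -2).
With v_3 = -2, v = (-4, 1, -2), so v_2 = 1.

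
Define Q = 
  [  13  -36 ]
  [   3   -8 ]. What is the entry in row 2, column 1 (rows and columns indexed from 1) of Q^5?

1023

Characteristic polynomial: λ^2 - 5λ + 4 = (λ - 4)(λ - 1), so the eigenvalues are 1, 4.
λ=4: eigenvector (4, 1).
λ=1: eigenvector (3, 1).
P = [[4, 3], [1, 1]], D = diag(4, 1), P⁻¹ = [[1, -3], [-1, 4]].
Q⁵ = P·diag(1024, 1)·P⁻¹ = [[4093, -12276], [1023, -3068]].
The requested entry is 1023.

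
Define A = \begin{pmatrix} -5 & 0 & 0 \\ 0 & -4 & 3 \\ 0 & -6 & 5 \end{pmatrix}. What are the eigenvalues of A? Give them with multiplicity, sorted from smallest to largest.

-5, -1, 2

Characteristic polynomial: p(r) = r^3 + 4r^2 - 7r - 10 = (r - 2)(r + 1)(r + 5).
Roots (with multiplicity): -5, -1, 2.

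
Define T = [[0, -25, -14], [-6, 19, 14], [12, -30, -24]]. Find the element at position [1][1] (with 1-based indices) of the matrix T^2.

-18

Characteristic polynomial: s^3 + 5s^2 - 18s - 72 = (s - 4)(s + 3)(s + 6), so the eigenvalues are -6, -3, 4.
s=-3: eigenvector (1, -1, 2).
s=-6: eigenvector (-1, 2, -4).
s=4: eigenvector (-2, 2, -3).
P = [[1, -1, -2], [-1, 2, 2], [2, -4, -3]], D = diag(-3, -6, 4), P⁻¹ = [[2, 5, 2], [1, 1, 0], [0, 2, 1]].
T² = P·diag(9, 36, 16)·P⁻¹ = [[-18, -55, -14], [54, 91, 14], [-108, -150, -12]].
The requested entry is -18.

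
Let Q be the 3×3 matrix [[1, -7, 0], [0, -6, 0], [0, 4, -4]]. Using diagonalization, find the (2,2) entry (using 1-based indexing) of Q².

Characteristic polynomial: λ^3 + 9λ^2 + 14λ - 24 = (λ - 1)(λ + 4)(λ + 6), so the eigenvalues are -6, -4, 1.
λ=1: eigenvector (1, 0, 0).
λ=-6: eigenvector (1, 1, -2).
λ=-4: eigenvector (0, 0, 1).
P = [[1, 1, 0], [0, 1, 0], [0, -2, 1]], D = diag(1, -6, -4), P⁻¹ = [[1, -1, 0], [0, 1, 0], [0, 2, 1]].
Q² = P·diag(1, 36, 16)·P⁻¹ = [[1, 35, 0], [0, 36, 0], [0, -40, 16]].
The requested entry is 36.

36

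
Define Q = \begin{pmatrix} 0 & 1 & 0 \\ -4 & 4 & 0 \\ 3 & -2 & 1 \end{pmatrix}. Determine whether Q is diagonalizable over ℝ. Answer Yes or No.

Characteristic polynomial: p(r) = r^3 - 5r^2 + 8r - 4 = (r - 2)^2(r - 1).
r = 2 has algebraic multiplicity 2; rank(Q − 2I) = 2, so geometric multiplicity = 1.
Geometric multiplicity < algebraic multiplicity, so Q is not diagonalizable.

No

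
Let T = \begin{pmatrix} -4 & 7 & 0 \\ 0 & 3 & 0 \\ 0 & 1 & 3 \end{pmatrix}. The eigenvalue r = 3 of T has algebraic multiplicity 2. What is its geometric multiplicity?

T − 3I = [[-7, 7, 0], [0, 0, 0], [0, 1, 0]].
This matrix has rank 2, so its null space has dimension 3 − 2 = 1.

1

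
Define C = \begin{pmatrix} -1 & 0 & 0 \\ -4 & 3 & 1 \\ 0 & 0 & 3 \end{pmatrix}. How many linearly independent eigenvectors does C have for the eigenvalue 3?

C − 3I = [[-4, 0, 0], [-4, 0, 1], [0, 0, 0]].
This matrix has rank 2, so its null space has dimension 3 − 2 = 1.

1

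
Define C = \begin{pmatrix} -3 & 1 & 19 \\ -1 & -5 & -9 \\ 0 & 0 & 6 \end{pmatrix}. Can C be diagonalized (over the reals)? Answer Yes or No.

No

Characteristic polynomial: p(λ) = λ^3 + 2λ^2 - 32λ - 96 = (λ - 6)(λ + 4)^2.
λ = -4 has algebraic multiplicity 2; rank(C + 4I) = 2, so geometric multiplicity = 1.
Geometric multiplicity < algebraic multiplicity, so C is not diagonalizable.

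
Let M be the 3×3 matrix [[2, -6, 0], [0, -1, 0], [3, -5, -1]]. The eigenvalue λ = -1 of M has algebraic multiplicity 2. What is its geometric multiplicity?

M + 1I = [[3, -6, 0], [0, 0, 0], [3, -5, 0]].
This matrix has rank 2, so its null space has dimension 3 − 2 = 1.

1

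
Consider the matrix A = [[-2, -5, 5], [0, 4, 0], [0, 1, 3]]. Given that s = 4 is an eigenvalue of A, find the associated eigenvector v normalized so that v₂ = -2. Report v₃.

-2

A − 4I = [[-6, -5, 5], [0, 0, 0], [0, 1, -1]].
Solving (A − 4I)v = 0 gives the eigenspace spanned by (0, -2, -2).
With v₂ = -2, v = (0, -2, -2), so v₃ = -2.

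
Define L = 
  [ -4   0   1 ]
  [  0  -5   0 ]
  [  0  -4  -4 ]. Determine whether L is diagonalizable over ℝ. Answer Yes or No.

Characteristic polynomial: p(λ) = λ^3 + 13λ^2 + 56λ + 80 = (λ + 4)^2(λ + 5).
λ = -4 has algebraic multiplicity 2; rank(L + 4I) = 2, so geometric multiplicity = 1.
Geometric multiplicity < algebraic multiplicity, so L is not diagonalizable.

No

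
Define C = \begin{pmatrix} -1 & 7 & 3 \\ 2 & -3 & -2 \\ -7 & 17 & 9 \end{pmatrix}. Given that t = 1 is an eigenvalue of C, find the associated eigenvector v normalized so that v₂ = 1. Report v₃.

-3

C − 1I = [[-2, 7, 3], [2, -4, -2], [-7, 17, 8]].
Solving (C − 1I)v = 0 gives the eigenspace spanned by (-1, 1, -3).
With v₂ = 1, v = (-1, 1, -3), so v₃ = -3.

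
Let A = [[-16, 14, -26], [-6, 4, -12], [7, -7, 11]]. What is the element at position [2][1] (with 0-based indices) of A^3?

-91

Characteristic polynomial: μ^3 + μ^2 - 14μ - 24 = (μ - 4)(μ + 2)(μ + 3), so the eigenvalues are -3, -2, 4.
μ=-2: eigenvector (1, 1, 0).
μ=-3: eigenvector (-2, 0, 1).
μ=4: eigenvector (2, 1, -1).
P = [[1, -2, 2], [1, 0, 1], [0, 1, -1]], D = diag(-2, -3, 4), P⁻¹ = [[1, 0, 2], [-1, 1, -1], [-1, 1, -2]].
A³ = P·diag(-8, -27, 64)·P⁻¹ = [[-190, 182, -326], [-72, 64, -144], [91, -91, 155]].
The requested entry is -91.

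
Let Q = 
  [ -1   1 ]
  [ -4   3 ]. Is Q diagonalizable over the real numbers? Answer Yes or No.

Characteristic polynomial: p(s) = s^2 - 2s + 1 = (s - 1)^2.
s = 1 has algebraic multiplicity 2; rank(Q − 1I) = 1, so geometric multiplicity = 1.
Geometric multiplicity < algebraic multiplicity, so Q is not diagonalizable.

No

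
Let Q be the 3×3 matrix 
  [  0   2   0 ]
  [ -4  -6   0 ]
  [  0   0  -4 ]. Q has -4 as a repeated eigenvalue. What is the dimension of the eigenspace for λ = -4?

2

Q + 4I = [[4, 2, 0], [-4, -2, 0], [0, 0, 0]].
This matrix has rank 1, so its null space has dimension 3 − 1 = 2.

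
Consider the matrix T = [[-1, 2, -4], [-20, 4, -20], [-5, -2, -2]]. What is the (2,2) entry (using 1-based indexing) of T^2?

Characteristic polynomial: μ^3 - μ^2 - 30μ + 72 = (μ - 4)(μ - 3)(μ + 6), so the eigenvalues are -6, 3, 4.
μ=4: eigenvector (2, 1, -2).
μ=3: eigenvector (1, 0, -1).
μ=-6: eigenvector (0, 2, 1).
P = [[2, 1, 0], [1, 0, 2], [-2, -1, 1]], D = diag(4, 3, -6), P⁻¹ = [[-2, 1, -2], [5, -2, 4], [1, 0, 1]].
T² = P·diag(16, 9, 36)·P⁻¹ = [[-19, 14, -28], [40, 16, 40], [55, -14, 64]].
The requested entry is 16.

16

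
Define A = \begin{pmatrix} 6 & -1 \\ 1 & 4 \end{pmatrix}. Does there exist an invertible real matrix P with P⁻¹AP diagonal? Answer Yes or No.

No

Characteristic polynomial: p(λ) = λ^2 - 10λ + 25 = (λ - 5)^2.
λ = 5 has algebraic multiplicity 2; rank(A − 5I) = 1, so geometric multiplicity = 1.
Geometric multiplicity < algebraic multiplicity, so A is not diagonalizable.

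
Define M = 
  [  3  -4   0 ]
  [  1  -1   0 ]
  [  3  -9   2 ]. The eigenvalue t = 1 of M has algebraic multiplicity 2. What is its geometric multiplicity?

M − 1I = [[2, -4, 0], [1, -2, 0], [3, -9, 1]].
This matrix has rank 2, so its null space has dimension 3 − 2 = 1.

1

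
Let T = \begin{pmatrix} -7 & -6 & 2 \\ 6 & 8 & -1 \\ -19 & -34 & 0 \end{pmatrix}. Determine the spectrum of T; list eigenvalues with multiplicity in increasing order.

-2, -2, 5

Characteristic polynomial: p(s) = s^3 - s^2 - 16s - 20 = (s - 5)(s + 2)^2.
Roots (with multiplicity): -2, -2, 5.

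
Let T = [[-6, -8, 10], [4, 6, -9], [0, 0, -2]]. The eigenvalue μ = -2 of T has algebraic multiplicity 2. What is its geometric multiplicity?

1

T + 2I = [[-4, -8, 10], [4, 8, -9], [0, 0, 0]].
This matrix has rank 2, so its null space has dimension 3 − 2 = 1.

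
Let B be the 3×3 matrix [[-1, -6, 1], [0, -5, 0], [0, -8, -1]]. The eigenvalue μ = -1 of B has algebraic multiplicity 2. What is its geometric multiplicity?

B + 1I = [[0, -6, 1], [0, -4, 0], [0, -8, 0]].
This matrix has rank 2, so its null space has dimension 3 − 2 = 1.

1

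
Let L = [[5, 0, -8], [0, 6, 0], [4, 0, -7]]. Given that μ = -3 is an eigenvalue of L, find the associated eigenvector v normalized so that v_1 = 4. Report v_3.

4

L + 3I = [[8, 0, -8], [0, 9, 0], [4, 0, -4]].
Solving (L + 3I)v = 0 gives the eigenspace spanned by (4, 0, 4).
With v_1 = 4, v = (4, 0, 4), so v_3 = 4.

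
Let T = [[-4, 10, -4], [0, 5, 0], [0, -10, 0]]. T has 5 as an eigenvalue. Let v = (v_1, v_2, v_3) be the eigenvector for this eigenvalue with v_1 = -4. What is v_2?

-2

T − 5I = [[-9, 10, -4], [0, 0, 0], [0, -10, -5]].
Solving (T − 5I)v = 0 gives the eigenspace spanned by (-4, -2, 4).
With v_1 = -4, v = (-4, -2, 4), so v_2 = -2.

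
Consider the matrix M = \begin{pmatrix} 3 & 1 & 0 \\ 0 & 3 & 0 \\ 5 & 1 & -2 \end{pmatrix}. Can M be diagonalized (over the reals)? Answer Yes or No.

No

Characteristic polynomial: p(λ) = λ^3 - 4λ^2 - 3λ + 18 = (λ - 3)^2(λ + 2).
λ = 3 has algebraic multiplicity 2; rank(M − 3I) = 2, so geometric multiplicity = 1.
Geometric multiplicity < algebraic multiplicity, so M is not diagonalizable.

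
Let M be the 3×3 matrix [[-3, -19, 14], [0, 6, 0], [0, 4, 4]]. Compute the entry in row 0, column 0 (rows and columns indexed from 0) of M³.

-27

Characteristic polynomial: s^3 - 7s^2 - 6s + 72 = (s - 6)(s - 4)(s + 3), so the eigenvalues are -3, 4, 6.
s=6: eigenvector (1, 1, 2).
s=-3: eigenvector (1, 0, 0).
s=4: eigenvector (2, 0, 1).
P = [[1, 1, 2], [1, 0, 0], [2, 0, 1]], D = diag(6, -3, 4), P⁻¹ = [[0, 1, 0], [1, 3, -2], [0, -2, 1]].
M³ = P·diag(216, -27, 64)·P⁻¹ = [[-27, -121, 182], [0, 216, 0], [0, 304, 64]].
The requested entry is -27.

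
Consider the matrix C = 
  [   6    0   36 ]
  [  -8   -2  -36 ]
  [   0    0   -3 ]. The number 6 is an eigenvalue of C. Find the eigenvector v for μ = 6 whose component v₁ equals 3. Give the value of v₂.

C − 6I = [[0, 0, 36], [-8, -8, -36], [0, 0, -9]].
Solving (C − 6I)v = 0 gives the eigenspace spanned by (3, -3, 0).
With v₁ = 3, v = (3, -3, 0), so v₂ = -3.

-3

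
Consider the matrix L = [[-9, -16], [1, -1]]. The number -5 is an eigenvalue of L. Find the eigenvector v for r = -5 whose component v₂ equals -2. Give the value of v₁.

L + 5I = [[-4, -16], [1, 4]].
Solving (L + 5I)v = 0 gives the eigenspace spanned by (8, -2).
With v₂ = -2, v = (8, -2), so v₁ = 8.

8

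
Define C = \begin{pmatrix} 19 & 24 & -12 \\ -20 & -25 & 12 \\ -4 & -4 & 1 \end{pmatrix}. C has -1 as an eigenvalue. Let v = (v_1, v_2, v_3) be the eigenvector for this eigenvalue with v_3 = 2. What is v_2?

C + 1I = [[20, 24, -12], [-20, -24, 12], [-4, -4, 2]].
Solving (C + 1I)v = 0 gives the eigenspace spanned by (0, 1, 2).
With v_3 = 2, v = (0, 1, 2), so v_2 = 1.

1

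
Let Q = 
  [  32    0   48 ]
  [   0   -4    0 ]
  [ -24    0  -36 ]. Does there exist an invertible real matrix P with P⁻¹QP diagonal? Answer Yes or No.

Yes

Characteristic polynomial: p(s) = s^3 + 8s^2 + 16s = s(s + 4)^2.
s = -4 has algebraic multiplicity 2; rank(Q + 4I) = 1, so geometric multiplicity = 2.
Every eigenvalue has geometric = algebraic multiplicity, so Q is diagonalizable.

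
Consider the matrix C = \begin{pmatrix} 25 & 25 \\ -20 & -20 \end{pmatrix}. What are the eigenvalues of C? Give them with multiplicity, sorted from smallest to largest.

0, 5

Characteristic polynomial: p(t) = t^2 - 5t = t(t - 5).
Roots (with multiplicity): 0, 5.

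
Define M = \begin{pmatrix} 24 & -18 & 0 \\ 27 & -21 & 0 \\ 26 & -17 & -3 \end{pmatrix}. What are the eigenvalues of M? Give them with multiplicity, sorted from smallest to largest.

Characteristic polynomial: p(λ) = λ^3 - 27λ - 54 = (λ - 6)(λ + 3)^2.
Roots (with multiplicity): -3, -3, 6.

-3, -3, 6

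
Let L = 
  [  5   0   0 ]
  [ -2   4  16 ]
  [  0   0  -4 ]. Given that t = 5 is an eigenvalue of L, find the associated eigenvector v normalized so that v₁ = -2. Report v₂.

L − 5I = [[0, 0, 0], [-2, -1, 16], [0, 0, -9]].
Solving (L − 5I)v = 0 gives the eigenspace spanned by (-2, 4, 0).
With v₁ = -2, v = (-2, 4, 0), so v₂ = 4.

4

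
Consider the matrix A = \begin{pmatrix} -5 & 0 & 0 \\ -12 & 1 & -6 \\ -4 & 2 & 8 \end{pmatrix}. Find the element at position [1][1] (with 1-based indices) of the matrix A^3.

-125

Characteristic polynomial: s^3 - 4s^2 - 25s + 100 = (s - 5)(s - 4)(s + 5), so the eigenvalues are -5, 4, 5.
s=5: eigenvector (0, -3, 2).
s=-5: eigenvector (1, 2, 0).
s=4: eigenvector (0, -2, 1).
P = [[0, 1, 0], [-3, 2, -2], [2, 0, 1]], D = diag(5, -5, 4), P⁻¹ = [[-2, 1, 2], [1, 0, 0], [4, -2, -3]].
A³ = P·diag(125, -125, 64)·P⁻¹ = [[-125, 0, 0], [-12, -119, -366], [-244, 122, 308]].
The requested entry is -125.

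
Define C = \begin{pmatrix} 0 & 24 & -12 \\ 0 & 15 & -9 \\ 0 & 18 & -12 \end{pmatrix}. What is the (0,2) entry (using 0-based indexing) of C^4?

-2592

Characteristic polynomial: λ^3 - 3λ^2 - 18λ = λ(λ - 6)(λ + 3), so the eigenvalues are -3, 0, 6.
λ=-3: eigenvector (0, 1, 2).
λ=0: eigenvector (1, 0, 0).
λ=6: eigenvector (-2, -1, -1).
P = [[0, 1, -2], [1, 0, -1], [2, 0, -1]], D = diag(-3, 0, 6), P⁻¹ = [[0, -1, 1], [1, -4, 2], [0, -2, 1]].
C⁴ = P·diag(81, 0, 1296)·P⁻¹ = [[0, 5184, -2592], [0, 2511, -1215], [0, 2430, -1134]].
The requested entry is -2592.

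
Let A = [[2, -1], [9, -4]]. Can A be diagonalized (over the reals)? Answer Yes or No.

Characteristic polynomial: p(μ) = μ^2 + 2μ + 1 = (μ + 1)^2.
μ = -1 has algebraic multiplicity 2; rank(A + 1I) = 1, so geometric multiplicity = 1.
Geometric multiplicity < algebraic multiplicity, so A is not diagonalizable.

No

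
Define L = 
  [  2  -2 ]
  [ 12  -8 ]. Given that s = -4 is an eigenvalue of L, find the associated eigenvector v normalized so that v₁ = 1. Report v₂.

L + 4I = [[6, -2], [12, -4]].
Solving (L + 4I)v = 0 gives the eigenspace spanned by (1, 3).
With v₁ = 1, v = (1, 3), so v₂ = 3.

3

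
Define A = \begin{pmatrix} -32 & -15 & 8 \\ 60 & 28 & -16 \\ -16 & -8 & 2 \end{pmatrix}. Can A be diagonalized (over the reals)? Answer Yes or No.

Characteristic polynomial: p(r) = r^3 + 2r^2 - 4r - 8 = (r - 2)(r + 2)^2.
r = -2 has algebraic multiplicity 2; rank(A + 2I) = 2, so geometric multiplicity = 1.
Geometric multiplicity < algebraic multiplicity, so A is not diagonalizable.

No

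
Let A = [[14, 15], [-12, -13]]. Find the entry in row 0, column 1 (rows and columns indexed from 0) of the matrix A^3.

45

Characteristic polynomial: λ^2 - λ - 2 = (λ - 2)(λ + 1), so the eigenvalues are -1, 2.
λ=2: eigenvector (5, -4).
λ=-1: eigenvector (-1, 1).
P = [[5, -1], [-4, 1]], D = diag(2, -1), P⁻¹ = [[1, 1], [4, 5]].
A³ = P·diag(8, -1)·P⁻¹ = [[44, 45], [-36, -37]].
The requested entry is 45.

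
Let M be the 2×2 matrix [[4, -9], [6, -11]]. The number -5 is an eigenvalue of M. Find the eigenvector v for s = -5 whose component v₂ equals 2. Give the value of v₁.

M + 5I = [[9, -9], [6, -6]].
Solving (M + 5I)v = 0 gives the eigenspace spanned by (2, 2).
With v₂ = 2, v = (2, 2), so v₁ = 2.

2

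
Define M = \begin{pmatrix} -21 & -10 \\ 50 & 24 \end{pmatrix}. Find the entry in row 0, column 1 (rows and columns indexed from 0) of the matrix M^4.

Characteristic polynomial: t^2 - 3t - 4 = (t - 4)(t + 1), so the eigenvalues are -1, 4.
t=-1: eigenvector (1, -2).
t=4: eigenvector (-2, 5).
P = [[1, -2], [-2, 5]], D = diag(-1, 4), P⁻¹ = [[5, 2], [2, 1]].
M⁴ = P·diag(1, 256)·P⁻¹ = [[-1019, -510], [2550, 1276]].
The requested entry is -510.

-510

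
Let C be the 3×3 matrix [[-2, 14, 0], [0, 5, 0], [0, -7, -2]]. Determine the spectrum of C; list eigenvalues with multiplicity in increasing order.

Characteristic polynomial: p(μ) = μ^3 - μ^2 - 16μ - 20 = (μ - 5)(μ + 2)^2.
Roots (with multiplicity): -2, -2, 5.

-2, -2, 5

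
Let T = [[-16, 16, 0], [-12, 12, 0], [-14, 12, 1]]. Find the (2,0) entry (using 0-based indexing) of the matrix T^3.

Characteristic polynomial: μ^3 + 3μ^2 - 4μ = μ(μ - 1)(μ + 4), so the eigenvalues are -4, 0, 1.
μ=1: eigenvector (0, 0, 1).
μ=-4: eigenvector (4, 3, 4).
μ=0: eigenvector (-1, -1, -2).
P = [[0, 4, -1], [0, 3, -1], [1, 4, -2]], D = diag(1, -4, 0), P⁻¹ = [[2, -4, 1], [1, -1, 0], [3, -4, 0]].
T³ = P·diag(1, -64, 0)·P⁻¹ = [[-256, 256, 0], [-192, 192, 0], [-254, 252, 1]].
The requested entry is -254.

-254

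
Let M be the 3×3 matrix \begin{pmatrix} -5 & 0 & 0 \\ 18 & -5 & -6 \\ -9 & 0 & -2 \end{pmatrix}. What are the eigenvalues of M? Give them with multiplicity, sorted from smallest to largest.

-5, -5, -2

Characteristic polynomial: p(s) = s^3 + 12s^2 + 45s + 50 = (s + 2)(s + 5)^2.
Roots (with multiplicity): -5, -5, -2.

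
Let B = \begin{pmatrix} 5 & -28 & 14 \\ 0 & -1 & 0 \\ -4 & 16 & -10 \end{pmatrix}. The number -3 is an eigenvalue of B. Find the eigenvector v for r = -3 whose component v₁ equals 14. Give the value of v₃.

-8

B + 3I = [[8, -28, 14], [0, 2, 0], [-4, 16, -7]].
Solving (B + 3I)v = 0 gives the eigenspace spanned by (14, 0, -8).
With v₁ = 14, v = (14, 0, -8), so v₃ = -8.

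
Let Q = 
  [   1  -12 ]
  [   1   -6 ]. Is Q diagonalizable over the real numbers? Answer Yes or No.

Yes

Characteristic polynomial: p(λ) = λ^2 + 5λ + 6 = (λ + 2)(λ + 3).
All 2 eigenvalues are distinct, so Q is diagonalizable.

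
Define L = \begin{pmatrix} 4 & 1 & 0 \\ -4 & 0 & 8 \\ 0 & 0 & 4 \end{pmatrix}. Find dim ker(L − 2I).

1

L − 2I = [[2, 1, 0], [-4, -2, 8], [0, 0, 2]].
This matrix has rank 2, so its null space has dimension 3 − 2 = 1.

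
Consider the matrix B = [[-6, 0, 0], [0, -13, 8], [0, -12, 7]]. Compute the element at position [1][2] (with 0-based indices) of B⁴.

Characteristic polynomial: t^3 + 12t^2 + 41t + 30 = (t + 1)(t + 5)(t + 6), so the eigenvalues are -6, -5, -1.
t=-5: eigenvector (0, 1, 1).
t=-6: eigenvector (1, 0, 0).
t=-1: eigenvector (0, 2, 3).
P = [[0, 1, 0], [1, 0, 2], [1, 0, 3]], D = diag(-5, -6, -1), P⁻¹ = [[0, 3, -2], [1, 0, 0], [0, -1, 1]].
B⁴ = P·diag(625, 1296, 1)·P⁻¹ = [[1296, 0, 0], [0, 1873, -1248], [0, 1872, -1247]].
The requested entry is -1248.

-1248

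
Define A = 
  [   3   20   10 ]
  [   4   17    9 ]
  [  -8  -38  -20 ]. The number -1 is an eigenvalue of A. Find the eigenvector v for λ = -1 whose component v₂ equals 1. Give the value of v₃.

-2

A + 1I = [[4, 20, 10], [4, 18, 9], [-8, -38, -19]].
Solving (A + 1I)v = 0 gives the eigenspace spanned by (0, 1, -2).
With v₂ = 1, v = (0, 1, -2), so v₃ = -2.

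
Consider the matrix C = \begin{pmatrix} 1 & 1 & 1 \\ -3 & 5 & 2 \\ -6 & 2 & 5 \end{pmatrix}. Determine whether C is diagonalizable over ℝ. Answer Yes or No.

No

Characteristic polynomial: p(λ) = λ^3 - 11λ^2 + 40λ - 48 = (λ - 4)^2(λ - 3).
λ = 4 has algebraic multiplicity 2; rank(C − 4I) = 2, so geometric multiplicity = 1.
Geometric multiplicity < algebraic multiplicity, so C is not diagonalizable.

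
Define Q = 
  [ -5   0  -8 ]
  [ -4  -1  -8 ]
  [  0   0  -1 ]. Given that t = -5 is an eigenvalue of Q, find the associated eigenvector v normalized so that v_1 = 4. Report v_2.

4

Q + 5I = [[0, 0, -8], [-4, 4, -8], [0, 0, 4]].
Solving (Q + 5I)v = 0 gives the eigenspace spanned by (4, 4, 0).
With v_1 = 4, v = (4, 4, 0), so v_2 = 4.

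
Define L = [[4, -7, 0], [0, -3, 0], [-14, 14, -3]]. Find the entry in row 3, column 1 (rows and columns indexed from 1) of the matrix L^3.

-182

Characteristic polynomial: μ^3 + 2μ^2 - 15μ - 36 = (μ - 4)(μ + 3)^2, so the eigenvalues are -3, -3, 4.
μ=4: eigenvector (1, 0, -2).
μ=-3: eigenvector (1, 1, -4).
μ=-3: eigenvector (0, 0, 1).
P = [[1, 1, 0], [0, 1, 0], [-2, -4, 1]], D = diag(4, -3, -3), P⁻¹ = [[1, -1, 0], [0, 1, 0], [2, 2, 1]].
L³ = P·diag(64, -27, -27)·P⁻¹ = [[64, -91, 0], [0, -27, 0], [-182, 182, -27]].
The requested entry is -182.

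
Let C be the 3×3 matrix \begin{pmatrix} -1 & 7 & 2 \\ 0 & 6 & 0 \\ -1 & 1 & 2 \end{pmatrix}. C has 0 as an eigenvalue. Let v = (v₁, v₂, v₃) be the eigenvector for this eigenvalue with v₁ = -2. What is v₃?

-1

C = [[-1, 7, 2], [0, 6, 0], [-1, 1, 2]].
Solving (C)v = 0 gives the eigenspace spanned by (-2, 0, -1).
With v₁ = -2, v = (-2, 0, -1), so v₃ = -1.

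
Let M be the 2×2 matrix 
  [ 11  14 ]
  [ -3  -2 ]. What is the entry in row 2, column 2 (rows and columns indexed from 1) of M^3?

Characteristic polynomial: μ^2 - 9μ + 20 = (μ - 5)(μ - 4), so the eigenvalues are 4, 5.
μ=5: eigenvector (7, -3).
μ=4: eigenvector (-2, 1).
P = [[7, -2], [-3, 1]], D = diag(5, 4), P⁻¹ = [[1, 2], [3, 7]].
M³ = P·diag(125, 64)·P⁻¹ = [[491, 854], [-183, -302]].
The requested entry is -302.

-302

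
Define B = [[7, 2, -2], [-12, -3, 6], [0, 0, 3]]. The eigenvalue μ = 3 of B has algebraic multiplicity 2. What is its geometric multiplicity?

B − 3I = [[4, 2, -2], [-12, -6, 6], [0, 0, 0]].
This matrix has rank 1, so its null space has dimension 3 − 1 = 2.

2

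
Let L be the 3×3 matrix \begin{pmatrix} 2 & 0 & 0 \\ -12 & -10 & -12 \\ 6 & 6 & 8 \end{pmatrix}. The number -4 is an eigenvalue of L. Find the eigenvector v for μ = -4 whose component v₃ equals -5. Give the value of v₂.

L + 4I = [[6, 0, 0], [-12, -6, -12], [6, 6, 12]].
Solving (L + 4I)v = 0 gives the eigenspace spanned by (0, 10, -5).
With v₃ = -5, v = (0, 10, -5), so v₂ = 10.

10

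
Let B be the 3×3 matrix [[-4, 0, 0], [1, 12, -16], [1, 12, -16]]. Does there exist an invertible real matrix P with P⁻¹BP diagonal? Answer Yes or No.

Characteristic polynomial: p(s) = s^3 + 8s^2 + 16s = s(s + 4)^2.
s = -4 has algebraic multiplicity 2; rank(B + 4I) = 2, so geometric multiplicity = 1.
Geometric multiplicity < algebraic multiplicity, so B is not diagonalizable.

No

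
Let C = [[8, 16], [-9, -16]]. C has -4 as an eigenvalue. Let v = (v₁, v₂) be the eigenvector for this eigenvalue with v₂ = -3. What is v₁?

4

C + 4I = [[12, 16], [-9, -12]].
Solving (C + 4I)v = 0 gives the eigenspace spanned by (4, -3).
With v₂ = -3, v = (4, -3), so v₁ = 4.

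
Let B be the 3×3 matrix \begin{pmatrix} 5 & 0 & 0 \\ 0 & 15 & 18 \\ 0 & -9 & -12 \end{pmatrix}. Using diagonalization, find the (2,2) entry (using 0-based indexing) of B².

Characteristic polynomial: λ^3 - 8λ^2 - 3λ + 90 = (λ - 6)(λ - 5)(λ + 3), so the eigenvalues are -3, 5, 6.
λ=5: eigenvector (1, 0, 0).
λ=6: eigenvector (0, 2, -1).
λ=-3: eigenvector (0, -1, 1).
P = [[1, 0, 0], [0, 2, -1], [0, -1, 1]], D = diag(5, 6, -3), P⁻¹ = [[1, 0, 0], [0, 1, 1], [0, 1, 2]].
B² = P·diag(25, 36, 9)·P⁻¹ = [[25, 0, 0], [0, 63, 54], [0, -27, -18]].
The requested entry is -18.

-18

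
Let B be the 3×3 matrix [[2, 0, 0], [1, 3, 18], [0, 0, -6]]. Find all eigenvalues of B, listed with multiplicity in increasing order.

-6, 2, 3

Characteristic polynomial: p(r) = r^3 + r^2 - 24r + 36 = (r - 3)(r - 2)(r + 6).
Roots (with multiplicity): -6, 2, 3.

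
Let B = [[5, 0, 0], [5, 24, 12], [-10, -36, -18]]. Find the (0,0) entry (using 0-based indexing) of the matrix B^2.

Characteristic polynomial: t^3 - 11t^2 + 30t = t(t - 6)(t - 5), so the eigenvalues are 0, 5, 6.
t=5: eigenvector (1, 1, -2).
t=0: eigenvector (0, 1, -2).
t=6: eigenvector (0, 2, -3).
P = [[1, 0, 0], [1, 1, 2], [-2, -2, -3]], D = diag(5, 0, 6), P⁻¹ = [[1, 0, 0], [-1, -3, -2], [0, 2, 1]].
B² = P·diag(25, 0, 36)·P⁻¹ = [[25, 0, 0], [25, 144, 72], [-50, -216, -108]].
The requested entry is 25.

25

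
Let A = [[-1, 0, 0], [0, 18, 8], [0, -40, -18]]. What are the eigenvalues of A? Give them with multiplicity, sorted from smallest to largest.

-2, -1, 2

Characteristic polynomial: p(t) = t^3 + t^2 - 4t - 4 = (t - 2)(t + 1)(t + 2).
Roots (with multiplicity): -2, -1, 2.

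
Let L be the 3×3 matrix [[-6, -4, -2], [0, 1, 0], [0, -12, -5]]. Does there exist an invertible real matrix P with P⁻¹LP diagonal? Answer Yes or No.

Characteristic polynomial: p(t) = t^3 + 10t^2 + 19t - 30 = (t - 1)(t + 5)(t + 6).
All 3 eigenvalues are distinct, so L is diagonalizable.

Yes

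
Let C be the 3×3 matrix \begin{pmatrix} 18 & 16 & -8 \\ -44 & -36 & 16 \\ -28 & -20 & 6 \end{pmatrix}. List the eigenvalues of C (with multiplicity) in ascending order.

-6, -4, -2

Characteristic polynomial: p(μ) = μ^3 + 12μ^2 + 44μ + 48 = (μ + 2)(μ + 4)(μ + 6).
Roots (with multiplicity): -6, -4, -2.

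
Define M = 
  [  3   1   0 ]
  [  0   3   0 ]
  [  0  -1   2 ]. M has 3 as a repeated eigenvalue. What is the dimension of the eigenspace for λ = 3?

M − 3I = [[0, 1, 0], [0, 0, 0], [0, -1, -1]].
This matrix has rank 2, so its null space has dimension 3 − 2 = 1.

1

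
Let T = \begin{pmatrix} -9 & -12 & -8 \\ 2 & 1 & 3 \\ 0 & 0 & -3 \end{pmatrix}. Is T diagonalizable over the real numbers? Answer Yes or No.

No

Characteristic polynomial: p(μ) = μ^3 + 11μ^2 + 39μ + 45 = (μ + 3)^2(μ + 5).
μ = -3 has algebraic multiplicity 2; rank(T + 3I) = 2, so geometric multiplicity = 1.
Geometric multiplicity < algebraic multiplicity, so T is not diagonalizable.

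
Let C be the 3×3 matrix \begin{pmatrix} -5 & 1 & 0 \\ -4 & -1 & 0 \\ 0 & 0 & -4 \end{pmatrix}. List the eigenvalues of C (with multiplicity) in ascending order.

Characteristic polynomial: p(μ) = μ^3 + 10μ^2 + 33μ + 36 = (μ + 3)^2(μ + 4).
Roots (with multiplicity): -4, -3, -3.

-4, -3, -3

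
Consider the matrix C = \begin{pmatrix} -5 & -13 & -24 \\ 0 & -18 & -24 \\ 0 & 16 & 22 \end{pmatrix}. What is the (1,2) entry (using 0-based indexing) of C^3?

Characteristic polynomial: λ^3 + λ^2 - 32λ - 60 = (λ - 6)(λ + 2)(λ + 5), so the eigenvalues are -5, -2, 6.
λ=-5: eigenvector (1, 0, 0).
λ=-2: eigenvector (3, 3, -2).
λ=6: eigenvector (-1, -1, 1).
P = [[1, 3, -1], [0, 3, -1], [0, -2, 1]], D = diag(-5, -2, 6), P⁻¹ = [[1, -1, 0], [0, 1, 1], [0, 2, 3]].
C³ = P·diag(-125, -8, 216)·P⁻¹ = [[-125, -331, -672], [0, -456, -672], [0, 448, 664]].
The requested entry is -672.

-672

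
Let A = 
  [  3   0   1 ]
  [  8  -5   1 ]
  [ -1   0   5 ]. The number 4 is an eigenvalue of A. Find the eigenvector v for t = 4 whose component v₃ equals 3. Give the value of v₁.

3

A − 4I = [[-1, 0, 1], [8, -9, 1], [-1, 0, 1]].
Solving (A − 4I)v = 0 gives the eigenspace spanned by (3, 3, 3).
With v₃ = 3, v = (3, 3, 3), so v₁ = 3.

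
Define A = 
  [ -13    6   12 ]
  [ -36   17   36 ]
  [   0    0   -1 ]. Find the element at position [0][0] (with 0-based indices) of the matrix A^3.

Characteristic polynomial: s^3 - 3s^2 - 9s - 5 = (s - 5)(s + 1)^2, so the eigenvalues are -1, -1, 5.
s=-1: eigenvector (-1, -4, 1).
s=5: eigenvector (1, 3, 0).
s=-1: eigenvector (-2, -6, 1).
P = [[-1, 1, -2], [-4, 3, -6], [1, 0, 1]], D = diag(-1, 5, -1), P⁻¹ = [[3, -1, 0], [-2, 1, 2], [-3, 1, 1]].
A³ = P·diag(-1, 125, -1)·P⁻¹ = [[-253, 126, 252], [-756, 377, 756], [0, 0, -1]].
The requested entry is -253.

-253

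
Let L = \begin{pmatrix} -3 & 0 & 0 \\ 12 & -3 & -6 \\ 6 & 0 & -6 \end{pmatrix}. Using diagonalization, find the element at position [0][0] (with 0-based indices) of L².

Characteristic polynomial: μ^3 + 12μ^2 + 45μ + 54 = (μ + 3)^2(μ + 6), so the eigenvalues are -6, -3, -3.
μ=-3: eigenvector (1, 0, 2).
μ=-6: eigenvector (0, 2, 1).
μ=-3: eigenvector (0, 1, 0).
P = [[1, 0, 0], [0, 2, 1], [2, 1, 0]], D = diag(-3, -6, -3), P⁻¹ = [[1, 0, 0], [-2, 0, 1], [4, 1, -2]].
L² = P·diag(9, 36, 9)·P⁻¹ = [[9, 0, 0], [-108, 9, 54], [-54, 0, 36]].
The requested entry is 9.

9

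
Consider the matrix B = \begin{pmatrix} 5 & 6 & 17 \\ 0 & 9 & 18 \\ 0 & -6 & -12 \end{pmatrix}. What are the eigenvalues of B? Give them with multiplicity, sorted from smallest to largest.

Characteristic polynomial: p(r) = r^3 - 2r^2 - 15r = r(r - 5)(r + 3).
Roots (with multiplicity): -3, 0, 5.

-3, 0, 5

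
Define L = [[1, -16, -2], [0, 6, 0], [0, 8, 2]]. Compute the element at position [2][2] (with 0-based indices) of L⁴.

16

Characteristic polynomial: λ^3 - 9λ^2 + 20λ - 12 = (λ - 6)(λ - 2)(λ - 1), so the eigenvalues are 1, 2, 6.
λ=2: eigenvector (-2, 0, 1).
λ=6: eigenvector (-4, 1, 2).
λ=1: eigenvector (1, 0, 0).
P = [[-2, -4, 1], [0, 1, 0], [1, 2, 0]], D = diag(2, 6, 1), P⁻¹ = [[0, -2, 1], [0, 1, 0], [1, 0, 2]].
L⁴ = P·diag(16, 1296, 1)·P⁻¹ = [[1, -5120, -30], [0, 1296, 0], [0, 2560, 16]].
The requested entry is 16.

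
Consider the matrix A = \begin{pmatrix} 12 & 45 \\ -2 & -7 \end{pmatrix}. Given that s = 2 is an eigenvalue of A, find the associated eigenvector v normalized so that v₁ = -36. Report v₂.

A − 2I = [[10, 45], [-2, -9]].
Solving (A − 2I)v = 0 gives the eigenspace spanned by (-36, 8).
With v₁ = -36, v = (-36, 8), so v₂ = 8.

8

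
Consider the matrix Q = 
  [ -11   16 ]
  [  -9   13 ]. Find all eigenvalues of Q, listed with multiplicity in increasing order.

Characteristic polynomial: p(λ) = λ^2 - 2λ + 1 = (λ - 1)^2.
Roots (with multiplicity): 1, 1.

1, 1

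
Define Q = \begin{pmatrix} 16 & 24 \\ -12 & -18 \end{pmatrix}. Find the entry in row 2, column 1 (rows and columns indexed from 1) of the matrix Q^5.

-192

Characteristic polynomial: r^2 + 2r = r(r + 2), so the eigenvalues are -2, 0.
r=0: eigenvector (3, -2).
r=-2: eigenvector (4, -3).
P = [[3, 4], [-2, -3]], D = diag(0, -2), P⁻¹ = [[3, 4], [-2, -3]].
Q⁵ = P·diag(0, -32)·P⁻¹ = [[256, 384], [-192, -288]].
The requested entry is -192.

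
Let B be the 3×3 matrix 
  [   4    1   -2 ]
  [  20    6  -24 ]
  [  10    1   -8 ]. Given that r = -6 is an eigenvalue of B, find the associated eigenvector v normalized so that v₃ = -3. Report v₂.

B + 6I = [[10, 1, -2], [20, 12, -24], [10, 1, -2]].
Solving (B + 6I)v = 0 gives the eigenspace spanned by (0, -6, -3).
With v₃ = -3, v = (0, -6, -3), so v₂ = -6.

-6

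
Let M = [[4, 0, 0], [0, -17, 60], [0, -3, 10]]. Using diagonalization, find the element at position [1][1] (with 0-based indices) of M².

Characteristic polynomial: μ^3 + 3μ^2 - 18μ - 40 = (μ - 4)(μ + 2)(μ + 5), so the eigenvalues are -5, -2, 4.
μ=4: eigenvector (1, 0, 0).
μ=-5: eigenvector (0, 5, 1).
μ=-2: eigenvector (0, 4, 1).
P = [[1, 0, 0], [0, 5, 4], [0, 1, 1]], D = diag(4, -5, -2), P⁻¹ = [[1, 0, 0], [0, 1, -4], [0, -1, 5]].
M² = P·diag(16, 25, 4)·P⁻¹ = [[16, 0, 0], [0, 109, -420], [0, 21, -80]].
The requested entry is 109.

109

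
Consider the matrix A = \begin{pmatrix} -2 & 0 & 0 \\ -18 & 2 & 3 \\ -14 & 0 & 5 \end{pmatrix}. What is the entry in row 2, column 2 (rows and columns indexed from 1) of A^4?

Characteristic polynomial: s^3 - 5s^2 - 4s + 20 = (s - 5)(s - 2)(s + 2), so the eigenvalues are -2, 2, 5.
s=5: eigenvector (0, 1, 1).
s=2: eigenvector (0, 1, 0).
s=-2: eigenvector (1, 3, 2).
P = [[0, 0, 1], [1, 1, 3], [1, 0, 2]], D = diag(5, 2, -2), P⁻¹ = [[-2, 0, 1], [-1, 1, -1], [1, 0, 0]].
A⁴ = P·diag(625, 16, 16)·P⁻¹ = [[16, 0, 0], [-1218, 16, 609], [-1218, 0, 625]].
The requested entry is 16.

16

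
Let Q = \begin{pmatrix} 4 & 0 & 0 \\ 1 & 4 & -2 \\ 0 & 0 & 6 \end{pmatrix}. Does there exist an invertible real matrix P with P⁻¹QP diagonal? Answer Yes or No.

No

Characteristic polynomial: p(μ) = μ^3 - 14μ^2 + 64μ - 96 = (μ - 6)(μ - 4)^2.
μ = 4 has algebraic multiplicity 2; rank(Q − 4I) = 2, so geometric multiplicity = 1.
Geometric multiplicity < algebraic multiplicity, so Q is not diagonalizable.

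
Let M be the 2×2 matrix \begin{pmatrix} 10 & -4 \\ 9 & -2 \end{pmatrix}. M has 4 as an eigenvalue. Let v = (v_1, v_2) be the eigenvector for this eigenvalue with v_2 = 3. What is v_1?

M − 4I = [[6, -4], [9, -6]].
Solving (M − 4I)v = 0 gives the eigenspace spanned by (2, 3).
With v_2 = 3, v = (2, 3), so v_1 = 2.

2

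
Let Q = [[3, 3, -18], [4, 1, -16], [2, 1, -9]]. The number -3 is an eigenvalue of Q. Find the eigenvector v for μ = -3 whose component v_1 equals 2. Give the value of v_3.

Q + 3I = [[6, 3, -18], [4, 4, -16], [2, 1, -6]].
Solving (Q + 3I)v = 0 gives the eigenspace spanned by (2, 2, 1).
With v_1 = 2, v = (2, 2, 1), so v_3 = 1.

1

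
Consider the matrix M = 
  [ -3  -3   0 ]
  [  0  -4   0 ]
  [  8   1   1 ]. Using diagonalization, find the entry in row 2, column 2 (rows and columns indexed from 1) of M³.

Characteristic polynomial: s^3 + 6s^2 + 5s - 12 = (s - 1)(s + 3)(s + 4), so the eigenvalues are -4, -3, 1.
s=1: eigenvector (0, 0, 1).
s=-4: eigenvector (3, 1, -5).
s=-3: eigenvector (1, 0, -2).
P = [[0, 3, 1], [0, 1, 0], [1, -5, -2]], D = diag(1, -4, -3), P⁻¹ = [[2, -1, 1], [0, 1, 0], [1, -3, 0]].
M³ = P·diag(1, -64, -27)·P⁻¹ = [[-27, -111, 0], [0, -64, 0], [56, 157, 1]].
The requested entry is -64.

-64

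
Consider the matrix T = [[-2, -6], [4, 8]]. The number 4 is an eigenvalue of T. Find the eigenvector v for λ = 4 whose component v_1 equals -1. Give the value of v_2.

T − 4I = [[-6, -6], [4, 4]].
Solving (T − 4I)v = 0 gives the eigenspace spanned by (-1, 1).
With v_1 = -1, v = (-1, 1), so v_2 = 1.

1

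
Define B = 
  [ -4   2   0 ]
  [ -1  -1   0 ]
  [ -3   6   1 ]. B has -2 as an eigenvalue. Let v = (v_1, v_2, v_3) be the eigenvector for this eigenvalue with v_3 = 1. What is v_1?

B + 2I = [[-2, 2, 0], [-1, 1, 0], [-3, 6, 3]].
Solving (B + 2I)v = 0 gives the eigenspace spanned by (-1, -1, 1).
With v_3 = 1, v = (-1, -1, 1), so v_1 = -1.

-1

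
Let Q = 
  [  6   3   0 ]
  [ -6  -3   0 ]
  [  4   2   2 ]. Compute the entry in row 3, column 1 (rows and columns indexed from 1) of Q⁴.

Characteristic polynomial: r^3 - 5r^2 + 6r = r(r - 3)(r - 2), so the eigenvalues are 0, 2, 3.
r=2: eigenvector (0, 0, 1).
r=3: eigenvector (-1, 1, -2).
r=0: eigenvector (-1, 2, 0).
P = [[0, -1, -1], [0, 1, 2], [1, -2, 0]], D = diag(2, 3, 0), P⁻¹ = [[-4, -2, 1], [-2, -1, 0], [1, 1, 0]].
Q⁴ = P·diag(16, 81, 0)·P⁻¹ = [[162, 81, 0], [-162, -81, 0], [260, 130, 16]].
The requested entry is 260.

260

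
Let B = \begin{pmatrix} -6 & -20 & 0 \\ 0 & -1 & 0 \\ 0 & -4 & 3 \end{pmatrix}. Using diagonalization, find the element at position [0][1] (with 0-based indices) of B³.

Characteristic polynomial: r^3 + 4r^2 - 15r - 18 = (r - 3)(r + 1)(r + 6), so the eigenvalues are -6, -1, 3.
r=-6: eigenvector (1, 0, 0).
r=-1: eigenvector (-4, 1, 1).
r=3: eigenvector (0, 0, 1).
P = [[1, -4, 0], [0, 1, 0], [0, 1, 1]], D = diag(-6, -1, 3), P⁻¹ = [[1, 4, 0], [0, 1, 0], [0, -1, 1]].
B³ = P·diag(-216, -1, 27)·P⁻¹ = [[-216, -860, 0], [0, -1, 0], [0, -28, 27]].
The requested entry is -860.

-860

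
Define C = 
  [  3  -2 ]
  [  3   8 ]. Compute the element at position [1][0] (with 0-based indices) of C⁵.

Characteristic polynomial: μ^2 - 11μ + 30 = (μ - 6)(μ - 5), so the eigenvalues are 5, 6.
μ=5: eigenvector (1, -1).
μ=6: eigenvector (-2, 3).
P = [[1, -2], [-1, 3]], D = diag(5, 6), P⁻¹ = [[3, 2], [1, 1]].
C⁵ = P·diag(3125, 7776)·P⁻¹ = [[-6177, -9302], [13953, 17078]].
The requested entry is 13953.

13953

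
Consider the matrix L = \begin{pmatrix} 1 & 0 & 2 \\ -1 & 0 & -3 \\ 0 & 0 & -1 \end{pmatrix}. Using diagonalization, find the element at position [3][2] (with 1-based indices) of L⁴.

0

Characteristic polynomial: r^3 - r = r(r - 1)(r + 1), so the eigenvalues are -1, 0, 1.
r=1: eigenvector (1, -1, 0).
r=0: eigenvector (0, 1, 0).
r=-1: eigenvector (-1, 2, 1).
P = [[1, 0, -1], [-1, 1, 2], [0, 0, 1]], D = diag(1, 0, -1), P⁻¹ = [[1, 0, 1], [1, 1, -1], [0, 0, 1]].
L⁴ = P·diag(1, 0, 1)·P⁻¹ = [[1, 0, 0], [-1, 0, 1], [0, 0, 1]].
The requested entry is 0.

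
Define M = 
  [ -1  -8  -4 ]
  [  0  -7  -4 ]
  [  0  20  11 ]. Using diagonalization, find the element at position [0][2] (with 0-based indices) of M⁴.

Characteristic polynomial: λ^3 - 3λ^2 - λ + 3 = (λ - 3)(λ - 1)(λ + 1), so the eigenvalues are -1, 1, 3.
λ=-1: eigenvector (1, 0, 0).
λ=1: eigenvector (0, 1, -2).
λ=3: eigenvector (-1, -2, 5).
P = [[1, 0, -1], [0, 1, -2], [0, -2, 5]], D = diag(-1, 1, 3), P⁻¹ = [[1, 2, 1], [0, 5, 2], [0, 2, 1]].
M⁴ = P·diag(1, 1, 81)·P⁻¹ = [[1, -160, -80], [0, -319, -160], [0, 800, 401]].
The requested entry is -80.

-80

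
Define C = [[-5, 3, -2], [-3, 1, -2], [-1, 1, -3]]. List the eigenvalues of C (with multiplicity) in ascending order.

-3, -2, -2

Characteristic polynomial: p(t) = t^3 + 7t^2 + 16t + 12 = (t + 2)^2(t + 3).
Roots (with multiplicity): -3, -2, -2.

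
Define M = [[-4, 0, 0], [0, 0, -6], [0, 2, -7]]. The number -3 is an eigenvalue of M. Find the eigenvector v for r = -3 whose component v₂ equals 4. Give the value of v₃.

M + 3I = [[-1, 0, 0], [0, 3, -6], [0, 2, -4]].
Solving (M + 3I)v = 0 gives the eigenspace spanned by (0, 4, 2).
With v₂ = 4, v = (0, 4, 2), so v₃ = 2.

2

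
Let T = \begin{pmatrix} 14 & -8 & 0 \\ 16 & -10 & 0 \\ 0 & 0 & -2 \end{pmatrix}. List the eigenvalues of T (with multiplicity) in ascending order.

-2, -2, 6

Characteristic polynomial: p(λ) = λ^3 - 2λ^2 - 20λ - 24 = (λ - 6)(λ + 2)^2.
Roots (with multiplicity): -2, -2, 6.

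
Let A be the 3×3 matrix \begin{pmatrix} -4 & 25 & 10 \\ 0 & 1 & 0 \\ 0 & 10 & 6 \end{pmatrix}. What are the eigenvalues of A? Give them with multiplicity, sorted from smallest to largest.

-4, 1, 6

Characteristic polynomial: p(μ) = μ^3 - 3μ^2 - 22μ + 24 = (μ - 6)(μ - 1)(μ + 4).
Roots (with multiplicity): -4, 1, 6.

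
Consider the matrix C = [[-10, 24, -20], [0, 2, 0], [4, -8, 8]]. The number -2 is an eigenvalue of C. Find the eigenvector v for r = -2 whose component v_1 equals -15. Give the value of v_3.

C + 2I = [[-8, 24, -20], [0, 4, 0], [4, -8, 10]].
Solving (C + 2I)v = 0 gives the eigenspace spanned by (-15, 0, 6).
With v_1 = -15, v = (-15, 0, 6), so v_3 = 6.

6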